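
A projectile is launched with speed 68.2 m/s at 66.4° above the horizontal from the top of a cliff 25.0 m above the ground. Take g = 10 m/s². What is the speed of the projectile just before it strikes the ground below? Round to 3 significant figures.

71.8 m/s

v_x = 68.2 cos 66.4° = 27.30 m/s is unchanged throughout.
For the vertical component, v_y² = v_y0² + 2 g h = (62.50)² + 2×10×25.0 = 4406, so |v_y| = 66.38 m/s.
Impact speed = √(v_x² + v_y²) = √(745.3 + 4406) = 71.8 m/s.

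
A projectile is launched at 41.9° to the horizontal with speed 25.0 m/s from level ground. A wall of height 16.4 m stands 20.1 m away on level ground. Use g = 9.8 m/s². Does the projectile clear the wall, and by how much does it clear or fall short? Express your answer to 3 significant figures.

v_x = 25.0 cos 41.9° = 18.61 m/s; v_y0 = 25.0 sin 41.9° = 16.70 m/s.
Time to reach the wall: t = 20.1 / 18.61 = 1.080 s.
Height at that point: y = 16.70×1.080 − 4.900×1.080² = 12.32 m.
That is 16.4 − 12.32 = 4.08 m below the top of the wall, so the projectile does not clear it.

No — it falls 4.08 m short of clearing the wall.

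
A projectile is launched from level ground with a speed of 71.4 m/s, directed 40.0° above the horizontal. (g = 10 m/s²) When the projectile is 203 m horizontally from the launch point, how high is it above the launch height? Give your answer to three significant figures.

101 m

v_x = 71.4 cos 40.0° = 54.70 m/s, v_y0 = 71.4 sin 40.0° = 45.90 m/s.
Time to reach x = 203 m: t = x / v_x = 203 / 54.70 = 3.711 s.
y = v_y0 t − ½ g t² = 45.90×3.711 − 5.000×3.711² = 101 m.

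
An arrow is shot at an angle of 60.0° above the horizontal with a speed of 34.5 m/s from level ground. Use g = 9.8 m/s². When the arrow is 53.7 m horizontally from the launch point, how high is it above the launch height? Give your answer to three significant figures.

45.5 m

v_x = 34.5 cos 60.0° = 17.25 m/s, v_y0 = 34.5 sin 60.0° = 29.88 m/s.
Time to reach x = 53.7 m: t = x / v_x = 53.7 / 17.25 = 3.113 s.
y = v_y0 t − ½ g t² = 29.88×3.113 − 4.900×3.113² = 45.5 m.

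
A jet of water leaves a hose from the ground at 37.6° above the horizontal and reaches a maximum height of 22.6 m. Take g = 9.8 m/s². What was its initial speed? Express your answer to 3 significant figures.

34.5 m/s

At maximum height v_y = 0, so (v₀ sin θ)² = 2 g H.
v₀ sin 37.6° = √(2 × 9.8 × 22.6) = 21.05 m/s.
v₀ = 21.05 / sin 37.6° = 21.05 / 0.6101 = 34.5 m/s.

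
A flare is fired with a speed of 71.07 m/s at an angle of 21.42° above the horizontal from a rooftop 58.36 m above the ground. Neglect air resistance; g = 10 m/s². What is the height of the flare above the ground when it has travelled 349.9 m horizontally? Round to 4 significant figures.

v_x = 71.07 cos 21.42° = 66.161 m/s, v_y0 = 71.07 sin 21.42° = 25.955 m/s.
Time to reach x = 349.9 m: t = x / v_x = 349.9 / 66.161 = 5.2886 s.
y = 58.36 + v_y0 t − ½ g t² = 58.36 + 25.955×5.2886 − 5.000×5.2886² = 55.78 m.

55.78 m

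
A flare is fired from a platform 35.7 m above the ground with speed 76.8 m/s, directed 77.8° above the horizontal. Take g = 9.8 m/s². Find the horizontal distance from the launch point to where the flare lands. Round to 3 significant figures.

Components: v_x = 76.8 cos 77.8° = 16.23 m/s, v_y = 76.8 sin 77.8° = 75.07 m/s.
Vertical: 0 = 35.7 + 75.07 t − ½(9.8) t² ⇒ 4.900 t² − 75.07 t − 35.7 = 0.
t = [75.07 + √(5636 + 699.7)] / 9.800 = 15.78 s.
Horizontal: R = v_x · t = 16.23 × 15.78 = 256 m.

256 m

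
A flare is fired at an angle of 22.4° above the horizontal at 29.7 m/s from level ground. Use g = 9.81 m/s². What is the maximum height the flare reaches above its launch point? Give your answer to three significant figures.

Vertical component of launch velocity: v_y = 29.7 sin 22.4° = 11.32 m/s.
At the highest point the vertical velocity is zero, so v_y² = 2 g h_max.
h_max = (11.32)² / (2 × 9.81) = 128.1 / 19.62 = 6.53 m.

6.53 m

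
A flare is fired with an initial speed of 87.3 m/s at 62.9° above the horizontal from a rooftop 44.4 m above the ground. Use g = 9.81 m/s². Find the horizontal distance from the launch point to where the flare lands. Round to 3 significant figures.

Components: v_x = 87.3 cos 62.9° = 39.77 m/s, v_y = 87.3 sin 62.9° = 77.72 m/s.
Vertical: 0 = 44.4 + 77.72 t − ½(9.81) t² ⇒ 4.905 t² − 77.72 t − 44.4 = 0.
t = [77.72 + √(6040 + 871.1)] / 9.810 = 16.40 s.
Horizontal: R = v_x · t = 39.77 × 16.40 = 652 m.

652 m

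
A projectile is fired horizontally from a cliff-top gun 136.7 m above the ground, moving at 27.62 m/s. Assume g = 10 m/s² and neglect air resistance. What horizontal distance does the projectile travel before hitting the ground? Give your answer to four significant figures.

Initial vertical velocity is zero, so the fall time comes from h = ½ g t²: t = √(2 × 136.7 / 10) = 5.2288 s.
Horizontal motion is uniform at 27.62 m/s, so x = 27.62 × 5.2288 = 144.4 m.

144.4 m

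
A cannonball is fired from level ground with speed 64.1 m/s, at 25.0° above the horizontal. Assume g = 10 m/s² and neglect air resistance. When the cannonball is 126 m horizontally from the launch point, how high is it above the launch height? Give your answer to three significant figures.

v_x = 64.1 cos 25.0° = 58.09 m/s, v_y0 = 64.1 sin 25.0° = 27.09 m/s.
Time to reach x = 126 m: t = x / v_x = 126 / 58.09 = 2.169 s.
y = v_y0 t − ½ g t² = 27.09×2.169 − 5.000×2.169² = 35.2 m.

35.2 m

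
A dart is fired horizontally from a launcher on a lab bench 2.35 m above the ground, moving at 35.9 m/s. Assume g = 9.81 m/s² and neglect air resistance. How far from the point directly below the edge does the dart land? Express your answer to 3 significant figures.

Initial vertical velocity is zero, so the fall time comes from h = ½ g t²: t = √(2 × 2.35 / 9.81) = 0.6922 s.
Horizontal motion is uniform at 35.9 m/s, so x = 35.9 × 0.6922 = 24.8 m.

24.8 m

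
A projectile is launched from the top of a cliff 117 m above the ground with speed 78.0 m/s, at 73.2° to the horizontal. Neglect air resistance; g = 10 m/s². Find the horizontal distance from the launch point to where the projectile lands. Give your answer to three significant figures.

Components: v_x = 78.0 cos 73.2° = 22.54 m/s, v_y = 78.0 sin 73.2° = 74.67 m/s.
Vertical: 0 = 117 + 74.67 t − ½(10) t² ⇒ 5.000 t² − 74.67 t − 117 = 0.
t = [74.67 + √(5576 + 2340)] / 10.00 = 16.36 s.
Horizontal: R = v_x · t = 22.54 × 16.36 = 369 m.

369 m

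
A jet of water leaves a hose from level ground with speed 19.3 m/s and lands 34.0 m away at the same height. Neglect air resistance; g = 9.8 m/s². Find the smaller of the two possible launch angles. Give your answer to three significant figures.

Level-ground range: R = v₀² sin(2θ)/g ⇒ sin 2θ = R g / v₀² = 34.0×9.8/19.3² = 0.8945.
2θ = arcsin(0.8945) = 63.44° or 180° − 63.44° = 116.56°.
So θ = 31.7° or θ = 58.3°.

31.7°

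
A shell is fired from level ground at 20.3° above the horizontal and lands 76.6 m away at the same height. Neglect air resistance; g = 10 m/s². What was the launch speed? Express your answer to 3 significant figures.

34.3 m/s

On level ground, R = v₀² sin(2θ) / g, so v₀ = √(R g / sin 2θ).
sin(2 × 20.3°) = 0.6508.
v₀ = √(76.6 × 10 / 0.6508) = √1177 = 34.3 m/s.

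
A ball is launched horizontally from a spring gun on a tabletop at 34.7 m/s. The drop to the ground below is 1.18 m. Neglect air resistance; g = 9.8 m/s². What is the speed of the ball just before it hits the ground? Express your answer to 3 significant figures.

35.0 m/s

Fall time: t = √(2 × 1.18 / 9.8) = 0.4907 s.
At impact: v_x = 34.7 m/s (unchanged), v_y = g t = 9.8 × 0.4907 = 4.809 m/s.
Speed = √(v_x² + v_y²) = √(1204 + 23.13) = 35.0 m/s.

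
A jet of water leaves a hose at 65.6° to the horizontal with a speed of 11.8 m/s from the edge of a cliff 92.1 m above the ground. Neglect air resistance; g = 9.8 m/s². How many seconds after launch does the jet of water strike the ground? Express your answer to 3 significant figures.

5.57 s

Vertical component: v_y = 11.8 sin 65.6° = 10.75 m/s.
Taking up as positive with launch at y = 92.1 m, landing at y = 0: 0 = 92.1 + 10.75 t − ½(9.8) t².
Solving 4.900 t² − 10.75 t − 92.1 = 0 gives t = [10.75 + √(10.75² + 4·4.900·92.1)] / 9.800 = 5.57 s.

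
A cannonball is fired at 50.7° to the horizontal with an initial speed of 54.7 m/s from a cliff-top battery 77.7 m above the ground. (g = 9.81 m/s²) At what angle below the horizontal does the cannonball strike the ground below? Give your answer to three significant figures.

59.0°

v_x = 54.7 cos 50.7° = 34.65 m/s.
At impact |v_y| = √(v_y0² + 2 g h) = √(42.33² + 2×9.81×77.7) = 57.59 m/s.
Angle below horizontal = arctan(|v_y| / v_x) = arctan(57.59 / 34.65) = 59.0°.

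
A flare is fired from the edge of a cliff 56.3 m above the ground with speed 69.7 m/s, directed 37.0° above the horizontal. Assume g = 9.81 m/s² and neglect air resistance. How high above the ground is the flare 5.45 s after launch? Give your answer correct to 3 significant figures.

v_y0 = 69.7 sin 37.0° = 41.95 m/s.
y(t) = 56.3 + v_y0 t − ½ g t² = 56.3 + 41.95×5.45 − ½×9.81×5.45² = 139 m.

139 m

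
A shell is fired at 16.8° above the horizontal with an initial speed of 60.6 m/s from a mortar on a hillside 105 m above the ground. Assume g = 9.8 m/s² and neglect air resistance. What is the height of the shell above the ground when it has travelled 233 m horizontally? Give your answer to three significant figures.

v_x = 60.6 cos 16.8° = 58.01 m/s, v_y0 = 60.6 sin 16.8° = 17.52 m/s.
Time to reach x = 233 m: t = x / v_x = 233 / 58.01 = 4.017 s.
y = 105 + v_y0 t − ½ g t² = 105 + 17.52×4.017 − 4.900×4.017² = 96.3 m.

96.3 m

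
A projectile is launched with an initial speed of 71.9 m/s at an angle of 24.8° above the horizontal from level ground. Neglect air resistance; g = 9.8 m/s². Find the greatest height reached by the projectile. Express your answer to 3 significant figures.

Vertical component of launch velocity: v_y = 71.9 sin 24.8° = 30.16 m/s.
At the highest point the vertical velocity is zero, so v_y² = 2 g h_max.
h_max = (30.16)² / (2 × 9.8) = 909.6 / 19.60 = 46.4 m.

46.4 m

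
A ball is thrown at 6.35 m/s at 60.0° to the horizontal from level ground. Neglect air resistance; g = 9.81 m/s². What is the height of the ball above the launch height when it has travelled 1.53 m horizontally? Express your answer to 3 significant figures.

v_x = 6.35 cos 60.0° = 3.175 m/s, v_y0 = 6.35 sin 60.0° = 5.499 m/s.
Time to reach x = 1.53 m: t = x / v_x = 1.53 / 3.175 = 0.4819 s.
y = v_y0 t − ½ g t² = 5.499×0.4819 − 4.905×0.4819² = 1.51 m.

1.51 m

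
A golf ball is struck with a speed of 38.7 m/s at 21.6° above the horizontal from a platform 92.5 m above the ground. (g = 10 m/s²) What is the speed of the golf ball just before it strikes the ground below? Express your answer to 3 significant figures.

v_x = 38.7 cos 21.6° = 35.98 m/s is unchanged throughout.
For the vertical component, v_y² = v_y0² + 2 g h = (14.25)² + 2×10×92.5 = 2053, so |v_y| = 45.31 m/s.
Impact speed = √(v_x² + v_y²) = √(1295 + 2053) = 57.9 m/s.

57.9 m/s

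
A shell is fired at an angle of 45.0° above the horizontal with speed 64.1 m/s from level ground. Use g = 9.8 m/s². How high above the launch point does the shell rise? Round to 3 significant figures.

105 m

Vertical component of launch velocity: v_y = 64.1 sin 45.0° = 45.33 m/s.
At the highest point the vertical velocity is zero, so v_y² = 2 g h_max.
h_max = (45.33)² / (2 × 9.8) = 2055 / 19.60 = 105 m.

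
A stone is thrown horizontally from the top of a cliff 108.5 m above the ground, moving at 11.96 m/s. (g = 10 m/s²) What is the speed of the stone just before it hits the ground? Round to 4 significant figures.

Fall time: t = √(2 × 108.5 / 10) = 4.6583 s.
At impact: v_x = 11.96 m/s (unchanged), v_y = g t = 10 × 4.6583 = 46.583 m/s.
Speed = √(v_x² + v_y²) = √(143.04 + 2170.0) = 48.09 m/s.

48.09 m/s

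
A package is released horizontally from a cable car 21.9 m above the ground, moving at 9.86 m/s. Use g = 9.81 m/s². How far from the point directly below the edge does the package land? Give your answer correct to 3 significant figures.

20.8 m

Initial vertical velocity is zero, so the fall time comes from h = ½ g t²: t = √(2 × 21.9 / 9.81) = 2.113 s.
Horizontal motion is uniform at 9.86 m/s, so x = 9.86 × 2.113 = 20.8 m.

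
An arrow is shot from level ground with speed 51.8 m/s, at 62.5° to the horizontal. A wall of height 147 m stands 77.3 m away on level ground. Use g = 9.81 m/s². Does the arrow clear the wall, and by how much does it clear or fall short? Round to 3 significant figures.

No — it falls 49.7 m short of clearing the wall.

v_x = 51.8 cos 62.5° = 23.92 m/s; v_y0 = 51.8 sin 62.5° = 45.95 m/s.
Time to reach the wall: t = 77.3 / 23.92 = 3.232 s.
Height at that point: y = 45.95×3.232 − 4.905×3.232² = 97.27 m.
That is 147 − 97.27 = 49.7 m below the top of the wall, so the arrow does not clear it.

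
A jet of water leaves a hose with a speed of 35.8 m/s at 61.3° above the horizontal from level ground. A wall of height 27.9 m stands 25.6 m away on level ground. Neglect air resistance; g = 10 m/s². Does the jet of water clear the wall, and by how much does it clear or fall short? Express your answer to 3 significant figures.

v_x = 35.8 cos 61.3° = 17.19 m/s; v_y0 = 35.8 sin 61.3° = 31.40 m/s.
Time to reach the wall: t = 25.6 / 17.19 = 1.489 s.
Height at that point: y = 31.40×1.489 − 5.000×1.489² = 35.67 m.
That is 35.67 − 27.9 = 7.77 m above the top of the wall, so the jet of water clears it.

Yes — it clears the wall by 7.77 m.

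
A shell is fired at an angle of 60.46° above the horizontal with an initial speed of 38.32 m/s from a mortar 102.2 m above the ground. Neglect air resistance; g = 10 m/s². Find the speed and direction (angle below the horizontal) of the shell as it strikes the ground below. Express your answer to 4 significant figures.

v_x = 38.32 cos 60.46° = 18.893 m/s (constant).
|v_y| at impact = √((33.339)² + 2×10×102.2) = 56.174 m/s.
Speed = √(18.893² + 56.174²) = 59.27 m/s; angle = arctan(56.174/18.893) = 71.41° below horizontal.

59.27 m/s at 71.41° below the horizontal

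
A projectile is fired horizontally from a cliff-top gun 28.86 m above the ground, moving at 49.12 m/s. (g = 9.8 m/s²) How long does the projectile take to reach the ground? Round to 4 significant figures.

The horizontal speed doesn't affect the fall. With v_y0 = 0, h = ½ g t².
t = √(2 × 28.86 / 9.8) = √5.8898 = 2.427 s.

2.427 s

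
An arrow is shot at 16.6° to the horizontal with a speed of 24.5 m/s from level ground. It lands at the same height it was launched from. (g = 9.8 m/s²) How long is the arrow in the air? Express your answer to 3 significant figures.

Vertical component: v_y = 24.5 sin 16.6° = 6.999 m/s.
For a projectile landing at launch height, time of flight is t = 2 v_y / g = 2 × 6.999 / 9.8 = 1.43 s.

1.43 s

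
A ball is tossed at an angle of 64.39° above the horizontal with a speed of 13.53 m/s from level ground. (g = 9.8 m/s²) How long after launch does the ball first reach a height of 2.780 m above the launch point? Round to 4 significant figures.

0.2537 s

v_y0 = 13.53 sin 64.39° = 12.201 m/s.
Set y = v_y0 t − ½ g t² = 2.780: 4.900 t² − 12.201 t + 2.780 = 0.
t = [12.201 ± √(148.86 − 54.488)] / 9.8 = (12.201 ± 9.7145) / 9.8, giving t = 0.2537 s or t = 2.236 s.
The ball is on the way up at the first time, so t = 0.2537 s.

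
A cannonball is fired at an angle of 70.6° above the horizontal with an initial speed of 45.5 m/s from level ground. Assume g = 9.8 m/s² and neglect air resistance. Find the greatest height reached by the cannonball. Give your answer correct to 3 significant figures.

94.0 m

Vertical component of launch velocity: v_y = 45.5 sin 70.6° = 42.92 m/s.
At the highest point the vertical velocity is zero, so v_y² = 2 g h_max.
h_max = (42.92)² / (2 × 9.8) = 1842 / 19.60 = 94.0 m.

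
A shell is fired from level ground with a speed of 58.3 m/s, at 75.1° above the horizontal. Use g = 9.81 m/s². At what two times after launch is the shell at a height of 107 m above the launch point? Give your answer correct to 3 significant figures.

v_y0 = 58.3 sin 75.1° = 56.34 m/s.
Set y = v_y0 t − ½ g t² = 107: 4.905 t² − 56.34 t + 107 = 0.
t = [56.34 ± √(3174 − 2099)] / 9.81 = (56.34 ± 32.79) / 9.81, giving t = 2.40 s or t = 9.09 s.
So the shell is at 107 m at t = 2.40 s (rising) and t = 9.09 s (falling).

2.40 s and 9.09 s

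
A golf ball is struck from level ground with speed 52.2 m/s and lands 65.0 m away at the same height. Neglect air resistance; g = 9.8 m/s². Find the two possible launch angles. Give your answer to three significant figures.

6.76° and 83.2°

Level-ground range: R = v₀² sin(2θ)/g ⇒ sin 2θ = R g / v₀² = 65.0×9.8/52.2² = 0.2338.
2θ = arcsin(0.2338) = 13.52° or 180° − 13.52° = 166.48°.
So θ = 6.76° or θ = 83.2°.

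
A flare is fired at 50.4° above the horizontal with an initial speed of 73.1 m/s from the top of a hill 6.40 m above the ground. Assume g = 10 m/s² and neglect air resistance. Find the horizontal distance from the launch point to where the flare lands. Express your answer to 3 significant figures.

530 m

Components: v_x = 73.1 cos 50.4° = 46.60 m/s, v_y = 73.1 sin 50.4° = 56.32 m/s.
Vertical: 0 = 6.40 + 56.32 t − ½(10) t² ⇒ 5.000 t² − 56.32 t − 6.40 = 0.
t = [56.32 + √(3172 + 128.0)] / 10.00 = 11.38 s.
Horizontal: R = v_x · t = 46.60 × 11.38 = 530 m.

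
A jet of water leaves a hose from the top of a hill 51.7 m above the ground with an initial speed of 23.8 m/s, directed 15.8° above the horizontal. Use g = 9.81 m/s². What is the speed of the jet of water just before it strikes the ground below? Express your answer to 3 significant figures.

v_x = 23.8 cos 15.8° = 22.90 m/s is unchanged throughout.
For the vertical component, v_y² = v_y0² + 2 g h = (6.480)² + 2×9.81×51.7 = 1056, so |v_y| = 32.50 m/s.
Impact speed = √(v_x² + v_y²) = √(524.4 + 1056) = 39.8 m/s.

39.8 m/s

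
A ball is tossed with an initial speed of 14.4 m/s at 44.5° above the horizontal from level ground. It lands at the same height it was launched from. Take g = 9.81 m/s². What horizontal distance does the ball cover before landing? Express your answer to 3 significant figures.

21.1 m

Components: v_x = 14.4 cos 44.5° = 10.27 m/s, v_y = 14.4 sin 44.5° = 10.09 m/s.
Time of flight (same landing height): t = 2 v_y / g = 2 × 10.09 / 9.81 = 2.057 s.
Range: R = v_x · t = 10.27 × 2.057 = 21.1 m.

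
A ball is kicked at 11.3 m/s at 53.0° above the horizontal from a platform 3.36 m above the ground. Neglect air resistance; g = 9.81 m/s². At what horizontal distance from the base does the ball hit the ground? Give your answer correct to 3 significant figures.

14.7 m

Components: v_x = 11.3 cos 53.0° = 6.801 m/s, v_y = 11.3 sin 53.0° = 9.025 m/s.
Vertical: 0 = 3.36 + 9.025 t − ½(9.81) t² ⇒ 4.905 t² − 9.025 t − 3.36 = 0.
t = [9.025 + √(81.45 + 65.92)] / 9.810 = 2.157 s.
Horizontal: R = v_x · t = 6.801 × 2.157 = 14.7 m.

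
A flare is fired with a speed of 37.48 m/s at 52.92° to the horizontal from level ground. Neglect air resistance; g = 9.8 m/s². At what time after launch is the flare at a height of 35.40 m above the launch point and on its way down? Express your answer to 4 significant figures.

v_y0 = 37.48 sin 52.92° = 29.901 m/s.
Set y = v_y0 t − ½ g t² = 35.40: 4.900 t² − 29.901 t + 35.40 = 0.
t = [29.901 ± √(894.07 − 693.84)] / 9.8 = (29.901 ± 14.150) / 9.8, giving t = 1.607 s or t = 4.495 s.
On the way down corresponds to the larger root: t = 4.495 s.

4.495 s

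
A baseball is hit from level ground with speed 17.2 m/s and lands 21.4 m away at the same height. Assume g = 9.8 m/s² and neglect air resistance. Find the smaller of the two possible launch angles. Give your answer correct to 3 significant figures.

Level-ground range: R = v₀² sin(2θ)/g ⇒ sin 2θ = R g / v₀² = 21.4×9.8/17.2² = 0.7089.
2θ = arcsin(0.7089) = 45.15° or 180° − 45.15° = 134.85°.
So θ = 22.6° or θ = 67.4°.

22.6°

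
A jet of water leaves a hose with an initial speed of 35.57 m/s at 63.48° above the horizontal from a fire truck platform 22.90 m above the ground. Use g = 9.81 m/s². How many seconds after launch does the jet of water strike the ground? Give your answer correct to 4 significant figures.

Vertical component: v_y = 35.57 sin 63.48° = 31.827 m/s.
Taking up as positive with launch at y = 22.90 m, landing at y = 0: 0 = 22.90 + 31.827 t − ½(9.81) t².
Solving 4.905 t² − 31.827 t − 22.90 = 0 gives t = [31.827 + √(31.827² + 4·4.905·22.90)] / 9.810 = 7.142 s.

7.142 s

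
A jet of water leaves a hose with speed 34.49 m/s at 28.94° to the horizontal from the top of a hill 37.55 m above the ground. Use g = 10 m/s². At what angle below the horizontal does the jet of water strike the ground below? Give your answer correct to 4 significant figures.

v_x = 34.49 cos 28.94° = 30.183 m/s.
At impact |v_y| = √(v_y0² + 2 g h) = √(16.689² + 2×10×37.55) = 32.086 m/s.
Angle below horizontal = arctan(|v_y| / v_x) = arctan(32.086 / 30.183) = 46.75°.

46.75°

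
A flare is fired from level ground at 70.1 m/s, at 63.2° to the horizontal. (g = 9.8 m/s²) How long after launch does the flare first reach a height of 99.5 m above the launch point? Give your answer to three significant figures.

v_y0 = 70.1 sin 63.2° = 62.57 m/s.
Set y = v_y0 t − ½ g t² = 99.5: 4.900 t² − 62.57 t + 99.5 = 0.
t = [62.57 ± √(3915 − 1950)] / 9.8 = (62.57 ± 44.33) / 9.8, giving t = 1.86 s or t = 10.9 s.
The flare is on the way up at the first time, so t = 1.86 s.

1.86 s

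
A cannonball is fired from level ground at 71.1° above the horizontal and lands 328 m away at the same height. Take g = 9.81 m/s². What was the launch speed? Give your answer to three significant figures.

72.5 m/s

On level ground, R = v₀² sin(2θ) / g, so v₀ = √(R g / sin 2θ).
sin(2 × 71.1°) = 0.6129.
v₀ = √(328 × 9.81 / 0.6129) = √5250 = 72.5 m/s.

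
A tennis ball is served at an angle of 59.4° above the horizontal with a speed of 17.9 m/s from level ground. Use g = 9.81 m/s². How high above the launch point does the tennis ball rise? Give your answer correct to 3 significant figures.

12.1 m

Vertical component of launch velocity: v_y = 17.9 sin 59.4° = 15.41 m/s.
At the highest point the vertical velocity is zero, so v_y² = 2 g h_max.
h_max = (15.41)² / (2 × 9.81) = 237.5 / 19.62 = 12.1 m.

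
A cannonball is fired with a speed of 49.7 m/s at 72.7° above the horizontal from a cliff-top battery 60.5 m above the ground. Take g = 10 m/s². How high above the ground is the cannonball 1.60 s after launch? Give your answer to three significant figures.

v_y0 = 49.7 sin 72.7° = 47.45 m/s.
y(t) = 60.5 + v_y0 t − ½ g t² = 60.5 + 47.45×1.60 − ½×10×1.60² = 124 m.

124 m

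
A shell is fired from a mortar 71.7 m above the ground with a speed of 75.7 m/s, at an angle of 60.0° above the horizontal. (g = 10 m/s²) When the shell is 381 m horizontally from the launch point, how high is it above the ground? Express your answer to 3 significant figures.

225 m

v_x = 75.7 cos 60.0° = 37.85 m/s, v_y0 = 75.7 sin 60.0° = 65.56 m/s.
Time to reach x = 381 m: t = x / v_x = 381 / 37.85 = 10.07 s.
y = 71.7 + v_y0 t − ½ g t² = 71.7 + 65.56×10.07 − 5.000×10.07² = 225 m.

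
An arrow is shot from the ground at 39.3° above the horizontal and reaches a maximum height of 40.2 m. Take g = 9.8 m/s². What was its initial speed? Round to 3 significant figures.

At maximum height v_y = 0, so (v₀ sin θ)² = 2 g H.
v₀ sin 39.3° = √(2 × 9.8 × 40.2) = 28.07 m/s.
v₀ = 28.07 / sin 39.3° = 28.07 / 0.6334 = 44.3 m/s.

44.3 m/s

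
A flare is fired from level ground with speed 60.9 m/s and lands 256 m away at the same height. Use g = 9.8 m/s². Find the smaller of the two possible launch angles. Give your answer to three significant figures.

21.3°

Level-ground range: R = v₀² sin(2θ)/g ⇒ sin 2θ = R g / v₀² = 256×9.8/60.9² = 0.6764.
2θ = arcsin(0.6764) = 42.56° or 180° − 42.56° = 137.44°.
So θ = 21.3° or θ = 68.7°.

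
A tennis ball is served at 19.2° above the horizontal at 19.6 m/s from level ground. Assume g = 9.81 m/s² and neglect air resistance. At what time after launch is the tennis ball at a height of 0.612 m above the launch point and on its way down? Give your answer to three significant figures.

1.21 s

v_y0 = 19.6 sin 19.2° = 6.446 m/s.
Set y = v_y0 t − ½ g t² = 0.612: 4.905 t² − 6.446 t + 0.612 = 0.
t = [6.446 ± √(41.55 − 12.01)] / 9.81 = (6.446 ± 5.435) / 9.81, giving t = 0.103 s or t = 1.21 s.
On the way down corresponds to the larger root: t = 1.21 s.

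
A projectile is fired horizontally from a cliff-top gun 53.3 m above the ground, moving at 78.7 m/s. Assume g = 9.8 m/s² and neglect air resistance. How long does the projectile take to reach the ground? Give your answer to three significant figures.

The horizontal speed doesn't affect the fall. With v_y0 = 0, h = ½ g t².
t = √(2 × 53.3 / 9.8) = √10.88 = 3.30 s.

3.30 s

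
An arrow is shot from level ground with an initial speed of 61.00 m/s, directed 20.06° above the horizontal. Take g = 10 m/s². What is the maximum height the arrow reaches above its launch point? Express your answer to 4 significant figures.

21.89 m

Vertical component of launch velocity: v_y = 61.00 sin 20.06° = 20.923 m/s.
At the highest point the vertical velocity is zero, so v_y² = 2 g h_max.
h_max = (20.923)² / (2 × 10) = 437.77 / 20.00 = 21.89 m.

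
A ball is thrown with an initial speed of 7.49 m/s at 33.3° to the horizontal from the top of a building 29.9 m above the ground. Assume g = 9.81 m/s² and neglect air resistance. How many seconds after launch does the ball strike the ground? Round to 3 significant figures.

Vertical component: v_y = 7.49 sin 33.3° = 4.112 m/s.
Taking up as positive with launch at y = 29.9 m, landing at y = 0: 0 = 29.9 + 4.112 t − ½(9.81) t².
Solving 4.905 t² − 4.112 t − 29.9 = 0 gives t = [4.112 + √(4.112² + 4·4.905·29.9)] / 9.810 = 2.92 s.

2.92 s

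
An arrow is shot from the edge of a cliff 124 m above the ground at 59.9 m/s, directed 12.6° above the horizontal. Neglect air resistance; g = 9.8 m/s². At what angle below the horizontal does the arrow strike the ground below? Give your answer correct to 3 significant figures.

41.1°

v_x = 59.9 cos 12.6° = 58.46 m/s.
At impact |v_y| = √(v_y0² + 2 g h) = √(13.07² + 2×9.8×124) = 51.00 m/s.
Angle below horizontal = arctan(|v_y| / v_x) = arctan(51.00 / 58.46) = 41.1°.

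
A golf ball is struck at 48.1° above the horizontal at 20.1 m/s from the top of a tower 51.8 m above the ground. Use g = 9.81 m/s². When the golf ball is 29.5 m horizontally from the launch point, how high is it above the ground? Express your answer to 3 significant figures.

61.0 m

v_x = 20.1 cos 48.1° = 13.42 m/s, v_y0 = 20.1 sin 48.1° = 14.96 m/s.
Time to reach x = 29.5 m: t = x / v_x = 29.5 / 13.42 = 2.198 s.
y = 51.8 + v_y0 t − ½ g t² = 51.8 + 14.96×2.198 − 4.905×2.198² = 61.0 m.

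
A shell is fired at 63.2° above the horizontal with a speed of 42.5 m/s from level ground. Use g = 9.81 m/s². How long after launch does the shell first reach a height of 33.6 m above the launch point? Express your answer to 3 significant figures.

v_y0 = 42.5 sin 63.2° = 37.93 m/s.
Set y = v_y0 t − ½ g t² = 33.6: 4.905 t² − 37.93 t + 33.6 = 0.
t = [37.93 ± √(1439 − 659.2)] / 9.81 = (37.93 ± 27.92) / 9.81, giving t = 1.02 s or t = 6.71 s.
The shell is on the way up at the first time, so t = 1.02 s.

1.02 s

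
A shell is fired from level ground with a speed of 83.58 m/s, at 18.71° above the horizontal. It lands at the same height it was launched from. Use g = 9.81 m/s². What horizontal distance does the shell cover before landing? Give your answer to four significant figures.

432.7 m

For level ground, R = v₀² sin(2θ) / g.
sin(2 × 18.71°) = sin 37.420° = 0.6077.
R = (83.58)² × 0.6077 / 9.81 = 432.7 m.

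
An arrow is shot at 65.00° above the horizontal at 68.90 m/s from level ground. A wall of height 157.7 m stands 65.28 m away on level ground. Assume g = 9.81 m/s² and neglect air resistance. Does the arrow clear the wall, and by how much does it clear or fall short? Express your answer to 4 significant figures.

v_x = 68.90 cos 65.00° = 29.118 m/s; v_y0 = 68.90 sin 65.00° = 62.445 m/s.
Time to reach the wall: t = 65.28 / 29.118 = 2.2419 s.
Height at that point: y = 62.445×2.2419 − 4.905×2.2419² = 115.34 m.
That is 157.7 − 115.34 = 42.36 m below the top of the wall, so the arrow does not clear it.

No — it falls 42.36 m short of clearing the wall.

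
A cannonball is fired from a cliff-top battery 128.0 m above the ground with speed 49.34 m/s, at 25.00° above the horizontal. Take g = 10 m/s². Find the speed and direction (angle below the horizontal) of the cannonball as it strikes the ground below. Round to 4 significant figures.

v_x = 49.34 cos 25.00° = 44.717 m/s (constant).
|v_y| at impact = √((20.852)² + 2×10×128.0) = 54.725 m/s.
Speed = √(44.717² + 54.725²) = 70.67 m/s; angle = arctan(54.725/44.717) = 50.75° below horizontal.

70.67 m/s at 50.75° below the horizontal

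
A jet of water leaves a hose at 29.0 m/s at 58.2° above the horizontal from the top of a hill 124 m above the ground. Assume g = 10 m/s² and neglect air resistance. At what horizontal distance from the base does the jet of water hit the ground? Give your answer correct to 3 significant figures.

Components: v_x = 29.0 cos 58.2° = 15.28 m/s, v_y = 29.0 sin 58.2° = 24.65 m/s.
Vertical: 0 = 124 + 24.65 t − ½(10) t² ⇒ 5.000 t² − 24.65 t − 124 = 0.
t = [24.65 + √(607.6 + 2480)] / 10.00 = 8.022 s.
Horizontal: R = v_x · t = 15.28 × 8.022 = 123 m.

123 m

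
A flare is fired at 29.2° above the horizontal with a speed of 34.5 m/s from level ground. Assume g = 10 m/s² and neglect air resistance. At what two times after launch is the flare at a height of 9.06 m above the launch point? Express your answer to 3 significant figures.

0.673 s and 2.69 s

v_y0 = 34.5 sin 29.2° = 16.83 m/s.
Set y = v_y0 t − ½ g t² = 9.06: 5.000 t² − 16.83 t + 9.06 = 0.
t = [16.83 ± √(283.2 − 181.2)] / 10 = (16.83 ± 10.10) / 10, giving t = 0.673 s or t = 2.69 s.
So the flare is at 9.06 m at t = 0.673 s (rising) and t = 2.69 s (falling).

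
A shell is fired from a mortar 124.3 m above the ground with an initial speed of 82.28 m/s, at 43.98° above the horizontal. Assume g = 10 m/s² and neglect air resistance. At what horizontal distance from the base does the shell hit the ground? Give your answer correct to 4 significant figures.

787.3 m

Components: v_x = 82.28 cos 43.98° = 59.207 m/s, v_y = 82.28 sin 43.98° = 57.136 m/s.
Vertical: 0 = 124.3 + 57.136 t − ½(10) t² ⇒ 5.000 t² − 57.136 t − 124.3 = 0.
t = [57.136 + √(3264.5 + 2486.0)] / 10.00 = 13.297 s.
Horizontal: R = v_x · t = 59.207 × 13.297 = 787.3 m.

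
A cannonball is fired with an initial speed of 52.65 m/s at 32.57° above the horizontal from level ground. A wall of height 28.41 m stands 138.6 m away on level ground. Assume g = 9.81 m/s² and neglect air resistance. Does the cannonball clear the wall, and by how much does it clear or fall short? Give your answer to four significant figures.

Yes — it clears the wall by 12.26 m.

v_x = 52.65 cos 32.57° = 44.370 m/s; v_y0 = 52.65 sin 32.57° = 28.343 m/s.
Time to reach the wall: t = 138.6 / 44.370 = 3.1237 s.
Height at that point: y = 28.343×3.1237 − 4.905×3.1237² = 40.674 m.
That is 40.674 − 28.41 = 12.26 m above the top of the wall, so the cannonball clears it.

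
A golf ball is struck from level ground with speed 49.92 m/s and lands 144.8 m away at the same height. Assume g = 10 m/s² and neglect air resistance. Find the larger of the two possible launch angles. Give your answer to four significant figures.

72.24°

Level-ground range: R = v₀² sin(2θ)/g ⇒ sin 2θ = R g / v₀² = 144.8×10/49.92² = 0.5811.
2θ = arcsin(0.5811) = 35.528° or 180° − 35.528° = 144.472°.
So θ = 17.76° or θ = 72.24°.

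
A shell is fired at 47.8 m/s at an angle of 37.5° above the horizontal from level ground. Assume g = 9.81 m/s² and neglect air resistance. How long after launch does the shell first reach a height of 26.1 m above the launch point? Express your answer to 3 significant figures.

1.10 s

v_y0 = 47.8 sin 37.5° = 29.10 m/s.
Set y = v_y0 t − ½ g t² = 26.1: 4.905 t² − 29.10 t + 26.1 = 0.
t = [29.10 ± √(846.8 − 512.1)] / 9.81 = (29.10 ± 18.29) / 9.81, giving t = 1.10 s or t = 4.83 s.
The shell is on the way up at the first time, so t = 1.10 s.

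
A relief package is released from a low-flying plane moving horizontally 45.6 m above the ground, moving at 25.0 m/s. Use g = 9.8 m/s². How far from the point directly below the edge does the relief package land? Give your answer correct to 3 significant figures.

76.3 m

Initial vertical velocity is zero, so the fall time comes from h = ½ g t²: t = √(2 × 45.6 / 9.8) = 3.051 s.
Horizontal motion is uniform at 25.0 m/s, so x = 25.0 × 3.051 = 76.3 m.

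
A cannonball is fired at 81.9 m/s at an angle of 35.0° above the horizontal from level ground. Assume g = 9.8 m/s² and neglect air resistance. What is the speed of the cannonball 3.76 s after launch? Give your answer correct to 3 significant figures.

v_x = 81.9 cos 35.0° = 67.09 m/s (constant).
v_y(t) = 81.9 sin 35.0° − g t = 46.98 − 9.8 × 3.76 = 10.13 m/s.
Speed = √(v_x² + v_y²) = √(4501 + 102.6) = 67.8 m/s.

67.8 m/s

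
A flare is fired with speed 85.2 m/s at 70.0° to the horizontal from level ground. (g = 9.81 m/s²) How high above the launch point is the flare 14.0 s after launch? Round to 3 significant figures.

v_y0 = 85.2 sin 70.0° = 80.06 m/s.
y(t) = v_y0 t − ½ g t² = 80.06×14.0 − 4.905×14.0² = 159 m.

159 m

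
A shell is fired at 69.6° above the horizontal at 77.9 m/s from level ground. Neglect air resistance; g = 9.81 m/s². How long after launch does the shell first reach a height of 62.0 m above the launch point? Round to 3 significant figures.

v_y0 = 77.9 sin 69.6° = 73.01 m/s.
Set y = v_y0 t − ½ g t² = 62.0: 4.905 t² − 73.01 t + 62.0 = 0.
t = [73.01 ± √(5330 − 1216)] / 9.81 = (73.01 ± 64.14) / 9.81, giving t = 0.904 s or t = 14.0 s.
The shell is on the way up at the first time, so t = 0.904 s.

0.904 s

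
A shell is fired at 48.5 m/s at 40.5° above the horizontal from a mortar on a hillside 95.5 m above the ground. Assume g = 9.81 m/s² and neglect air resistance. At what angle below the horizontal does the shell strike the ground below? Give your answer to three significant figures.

55.4°

v_x = 48.5 cos 40.5° = 36.88 m/s.
At impact |v_y| = √(v_y0² + 2 g h) = √(31.50² + 2×9.81×95.5) = 53.53 m/s.
Angle below horizontal = arctan(|v_y| / v_x) = arctan(53.53 / 36.88) = 55.4°.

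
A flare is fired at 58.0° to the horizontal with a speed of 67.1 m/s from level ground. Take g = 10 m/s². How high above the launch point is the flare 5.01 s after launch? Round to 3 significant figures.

160 m

v_y0 = 67.1 sin 58.0° = 56.90 m/s.
y(t) = v_y0 t − ½ g t² = 56.90×5.01 − 5.000×5.01² = 160 m.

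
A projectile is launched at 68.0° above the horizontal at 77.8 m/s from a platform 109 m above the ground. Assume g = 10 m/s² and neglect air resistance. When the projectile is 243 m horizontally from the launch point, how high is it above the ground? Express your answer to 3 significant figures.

v_x = 77.8 cos 68.0° = 29.14 m/s, v_y0 = 77.8 sin 68.0° = 72.13 m/s.
Time to reach x = 243 m: t = x / v_x = 243 / 29.14 = 8.339 s.
y = 109 + v_y0 t − ½ g t² = 109 + 72.13×8.339 − 5.000×8.339² = 363 m.

363 m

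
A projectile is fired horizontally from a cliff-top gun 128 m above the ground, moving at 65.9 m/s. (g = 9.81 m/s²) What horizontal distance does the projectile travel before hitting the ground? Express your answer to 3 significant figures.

Initial vertical velocity is zero, so the fall time comes from h = ½ g t²: t = √(2 × 128 / 9.81) = 5.108 s.
Horizontal motion is uniform at 65.9 m/s, so x = 65.9 × 5.108 = 337 m.

337 m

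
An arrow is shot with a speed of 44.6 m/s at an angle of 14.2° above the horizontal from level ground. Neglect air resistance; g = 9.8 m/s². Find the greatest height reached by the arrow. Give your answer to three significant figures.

Vertical component of launch velocity: v_y = 44.6 sin 14.2° = 10.94 m/s.
At the highest point the vertical velocity is zero, so v_y² = 2 g h_max.
h_max = (10.94)² / (2 × 9.8) = 119.7 / 19.60 = 6.11 m.

6.11 m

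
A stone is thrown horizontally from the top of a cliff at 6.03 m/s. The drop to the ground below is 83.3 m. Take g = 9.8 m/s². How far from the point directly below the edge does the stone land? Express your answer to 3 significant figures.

Initial vertical velocity is zero, so the fall time comes from h = ½ g t²: t = √(2 × 83.3 / 9.8) = 4.123 s.
Horizontal motion is uniform at 6.03 m/s, so x = 6.03 × 4.123 = 24.9 m.

24.9 m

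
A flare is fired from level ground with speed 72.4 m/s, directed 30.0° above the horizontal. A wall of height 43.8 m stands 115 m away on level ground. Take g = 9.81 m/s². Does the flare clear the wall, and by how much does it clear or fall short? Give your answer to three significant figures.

Yes — it clears the wall by 6.09 m.

v_x = 72.4 cos 30.0° = 62.70 m/s; v_y0 = 72.4 sin 30.0° = 36.20 m/s.
Time to reach the wall: t = 115 / 62.70 = 1.834 s.
Height at that point: y = 36.20×1.834 − 4.905×1.834² = 49.89 m.
That is 49.89 − 43.8 = 6.09 m above the top of the wall, so the flare clears it.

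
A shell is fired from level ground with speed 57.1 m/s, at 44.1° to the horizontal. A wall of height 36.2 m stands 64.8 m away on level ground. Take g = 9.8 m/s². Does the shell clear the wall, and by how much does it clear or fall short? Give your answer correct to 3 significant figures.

v_x = 57.1 cos 44.1° = 41.01 m/s; v_y0 = 57.1 sin 44.1° = 39.74 m/s.
Time to reach the wall: t = 64.8 / 41.01 = 1.580 s.
Height at that point: y = 39.74×1.580 − 4.900×1.580² = 50.56 m.
That is 50.56 − 36.2 = 14.4 m above the top of the wall, so the shell clears it.

Yes — it clears the wall by 14.4 m.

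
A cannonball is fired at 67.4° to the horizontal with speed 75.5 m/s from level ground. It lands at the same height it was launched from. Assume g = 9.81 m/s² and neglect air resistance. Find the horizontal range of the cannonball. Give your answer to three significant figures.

412 m

For level ground, R = v₀² sin(2θ) / g.
sin(2 × 67.4°) = sin 134.8° = 0.7096.
R = (75.5)² × 0.7096 / 9.81 = 412 m.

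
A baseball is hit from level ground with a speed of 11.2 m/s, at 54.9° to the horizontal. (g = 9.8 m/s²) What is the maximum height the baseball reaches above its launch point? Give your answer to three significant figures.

4.28 m

Vertical component of launch velocity: v_y = 11.2 sin 54.9° = 9.163 m/s.
At the highest point the vertical velocity is zero, so v_y² = 2 g h_max.
h_max = (9.163)² / (2 × 9.8) = 83.96 / 19.60 = 4.28 m.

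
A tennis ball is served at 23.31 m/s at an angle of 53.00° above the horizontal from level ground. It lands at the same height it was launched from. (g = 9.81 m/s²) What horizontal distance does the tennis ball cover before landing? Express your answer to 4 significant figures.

For level ground, R = v₀² sin(2θ) / g.
sin(2 × 53.00°) = sin 106.00° = 0.9613.
R = (23.31)² × 0.9613 / 9.81 = 53.24 m.

53.24 m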